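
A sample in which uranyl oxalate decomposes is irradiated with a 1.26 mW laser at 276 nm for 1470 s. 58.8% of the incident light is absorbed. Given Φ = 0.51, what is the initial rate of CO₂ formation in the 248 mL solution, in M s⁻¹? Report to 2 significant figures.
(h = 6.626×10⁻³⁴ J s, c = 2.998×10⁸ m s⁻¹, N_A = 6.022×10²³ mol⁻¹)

Photon energy at 276 nm: hc/λ = (6.626×10⁻³⁴)(2.998×10⁸)/(276×10⁻⁹) = 7.197×10⁻¹⁹ J.
Energy delivered: (1.26 mW)(1470 s) = 1.852 J.
Photons incident: 1.852 / 7.197×10⁻¹⁹ = 2.573×10¹⁸, i.e. 2.573×10¹⁸/6.022×10²³ = 4.273×10⁻⁶ mol.
Photons absorbed: 0.588 × 4.273×10⁻⁶ = 2.513×10⁻⁶ mol.
Product formed: 0.51 × 2.513×10⁻⁶ = 1.282×10⁻⁶ mol.
Rate: 1.282×10⁻⁶ mol / (1470 s × 0.248 L) = 3.5×10⁻⁹ M s⁻¹.

3.5×10⁻⁹ M s⁻¹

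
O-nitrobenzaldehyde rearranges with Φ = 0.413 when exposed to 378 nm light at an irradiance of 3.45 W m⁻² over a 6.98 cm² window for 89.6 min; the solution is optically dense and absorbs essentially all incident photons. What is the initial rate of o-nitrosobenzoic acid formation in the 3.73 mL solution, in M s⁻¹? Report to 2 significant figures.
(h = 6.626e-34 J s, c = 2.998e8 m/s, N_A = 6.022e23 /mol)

8.4e-7 M s⁻¹

Photon energy at 378 nm: hc/λ = (6.626e-34)(2.998e8)/(378e-9) = 5.255e-19 J.
Energy delivered: (3.45 W m⁻²)(6.98e-4 m²)(5376 s) = 12.95 J.
Photons incident: 12.95 / 5.255e-19 = 2.464e19, i.e. 2.464e19/6.022e23 = 4.092e-5 mol.
Product formed: 0.413 × 4.092e-5 = 1.690e-5 mol.
Rate: 1.690e-5 mol / (5376 s × 0.00373 L) = 8.4e-7 M s⁻¹.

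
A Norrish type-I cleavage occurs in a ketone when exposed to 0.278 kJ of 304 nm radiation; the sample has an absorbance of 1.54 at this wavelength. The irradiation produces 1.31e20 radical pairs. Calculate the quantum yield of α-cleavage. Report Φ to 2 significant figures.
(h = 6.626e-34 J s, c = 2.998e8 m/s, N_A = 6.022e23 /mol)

Φ = 0.32

Product: 1.31e20 / 6.022e23 = 2.175e-4 mol.
Photon energy at 304 nm: hc/λ = (6.626e-34)(2.998e8)/(304e-9) = 6.534e-19 J.
Incident energy: 0.278 kJ = 278 J.
Photons incident: 278 / 6.534e-19 = 4.255e20, i.e. 4.255e20/6.022e23 = 7.066e-4 mol.
Fraction absorbed: 1 − 10^(−1.54) = 0.9712.
Photons absorbed: 0.9712 × 7.066e-4 = 6.862e-4 mol.
Φ = 2.175e-4 mol / 6.862e-4 mol photons = 0.32.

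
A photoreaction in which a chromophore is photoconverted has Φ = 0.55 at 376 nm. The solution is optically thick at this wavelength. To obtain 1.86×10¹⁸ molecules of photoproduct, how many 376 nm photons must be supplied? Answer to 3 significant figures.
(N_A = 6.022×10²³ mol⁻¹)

3.38×10¹⁸ photons

Product: 1.86×10¹⁸ / 6.022×10²³ = 3.089×10⁻⁶ mol.
Photons that must be absorbed: 3.089×10⁻⁶ / 0.55 = 5.616×10⁻⁶ mol.
Photon count: 5.616×10⁻⁶ × 6.022×10²³ = 3.38×10¹⁸.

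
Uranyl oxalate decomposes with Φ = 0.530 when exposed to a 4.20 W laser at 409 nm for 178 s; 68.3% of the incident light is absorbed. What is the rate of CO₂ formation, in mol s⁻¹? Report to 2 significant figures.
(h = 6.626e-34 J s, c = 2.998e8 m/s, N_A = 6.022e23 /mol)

Photon energy at 409 nm: hc/λ = (6.626e-34)(2.998e8)/(409e-9) = 4.857e-19 J.
Energy delivered: (4.20 W)(178 s) = 747.6 J.
Photons incident: 747.6 / 4.857e-19 = 1.539e21, i.e. 1.539e21/6.022e23 = 0.002556 mol.
Photons absorbed: 0.683 × 0.002556 = 0.001746 mol.
Product formed: 0.530 × 0.001746 = 9.254e-4 mol.
Rate: 9.254e-4 / 178 s = 5.2e-6 mol s⁻¹.

5.2e-6 mol s⁻¹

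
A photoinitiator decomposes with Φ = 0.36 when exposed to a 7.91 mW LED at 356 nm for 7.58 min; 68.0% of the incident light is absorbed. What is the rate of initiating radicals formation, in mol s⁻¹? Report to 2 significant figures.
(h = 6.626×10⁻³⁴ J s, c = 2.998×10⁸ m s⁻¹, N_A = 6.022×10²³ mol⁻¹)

Photon energy at 356 nm: hc/λ = (6.626×10⁻³⁴)(2.998×10⁸)/(356×10⁻⁹) = 5.580×10⁻¹⁹ J.
Energy delivered: (7.91 mW)(454.8 s) = 3.597 J.
Photons incident: 3.597 / 5.580×10⁻¹⁹ = 6.446×10¹⁸, i.e. 6.446×10¹⁸/6.022×10²³ = 1.070×10⁻⁵ mol.
Photons absorbed: 0.680 × 1.070×10⁻⁵ = 7.276×10⁻⁶ mol.
Product formed: 0.36 × 7.276×10⁻⁶ = 2.619×10⁻⁶ mol.
Rate: 2.619×10⁻⁶ / 454.8 s = 5.8×10⁻⁹ mol s⁻¹.

5.8×10⁻⁹ mol s⁻¹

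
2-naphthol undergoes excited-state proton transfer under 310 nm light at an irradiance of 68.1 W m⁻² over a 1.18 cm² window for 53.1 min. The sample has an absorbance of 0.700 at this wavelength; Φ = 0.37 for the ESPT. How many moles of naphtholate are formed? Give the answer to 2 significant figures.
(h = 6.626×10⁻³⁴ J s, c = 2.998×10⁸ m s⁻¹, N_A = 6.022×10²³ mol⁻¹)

2.0×10⁻⁵ mol

Photon energy at 310 nm: hc/λ = (6.626×10⁻³⁴)(2.998×10⁸)/(310×10⁻⁹) = 6.408×10⁻¹⁹ J.
Energy delivered: (68.1 W m⁻²)(1.18×10⁻⁴ m²)(3186 s) = 25.60 J.
Photons incident: 25.60 / 6.408×10⁻¹⁹ = 3.995×10¹⁹, i.e. 3.995×10¹⁹/6.022×10²³ = 6.634×10⁻⁵ mol.
Fraction absorbed: 1 − 10^(−0.700) = 0.8005.
Photons absorbed: 0.8005 × 6.634×10⁻⁵ = 5.311×10⁻⁵ mol.
Product: Φ × n_abs = 0.37 × 5.311×10⁻⁵ = 1.965×10⁻⁵ mol.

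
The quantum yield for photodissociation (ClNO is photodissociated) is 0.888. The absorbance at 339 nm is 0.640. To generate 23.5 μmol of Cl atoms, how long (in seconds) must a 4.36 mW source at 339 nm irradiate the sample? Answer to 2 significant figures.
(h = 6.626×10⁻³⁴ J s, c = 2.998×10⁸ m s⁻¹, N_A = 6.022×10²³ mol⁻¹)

Product: 23.5 μmol = 2.35×10⁻⁵ mol.
Photons that must be absorbed: 2.35×10⁻⁵ / 0.888 = 2.646×10⁻⁵ mol.
Fraction absorbed: 1 − 10^(−0.640) = 0.7709.
Incident photons needed: 2.646×10⁻⁵ / 0.7709 = 3.432×10⁻⁵ mol.
Photon energy: hc/λ = 5.860×10⁻¹⁹ J; per mole, 3.529×10⁵ J mol⁻¹.
Energy required: 3.432×10⁻⁵ × 3.529×10⁵ = 12.11 J.
Time: 12.11 J / 0.00436 W = 2800 s.

t ≈ 2800 s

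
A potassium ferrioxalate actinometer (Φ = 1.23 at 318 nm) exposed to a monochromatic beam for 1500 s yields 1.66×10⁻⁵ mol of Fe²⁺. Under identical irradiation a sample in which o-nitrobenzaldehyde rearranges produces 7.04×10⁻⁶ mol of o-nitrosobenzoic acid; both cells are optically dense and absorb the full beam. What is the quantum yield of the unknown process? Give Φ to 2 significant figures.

Φ = 0.52

Photons absorbed by the actinometer: 1.66×10⁻⁵ / 1.23 = 1.350×10⁻⁵ mol.
Φ(unknown) = 7.04×10⁻⁶ / 1.350×10⁻⁵ = 0.52.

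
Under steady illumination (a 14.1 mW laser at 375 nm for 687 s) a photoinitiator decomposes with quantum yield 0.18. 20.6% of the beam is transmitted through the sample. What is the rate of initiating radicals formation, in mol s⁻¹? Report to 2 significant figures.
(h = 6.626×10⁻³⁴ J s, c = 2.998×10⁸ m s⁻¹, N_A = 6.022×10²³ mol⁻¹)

Photon energy at 375 nm: hc/λ = (6.626×10⁻³⁴)(2.998×10⁸)/(375×10⁻⁹) = 5.297×10⁻¹⁹ J.
Energy delivered: (14.1 mW)(687 s) = 9.687 J.
Photons incident: 9.687 / 5.297×10⁻¹⁹ = 1.829×10¹⁹, i.e. 1.829×10¹⁹/6.022×10²³ = 3.037×10⁻⁵ mol.
Fraction absorbed: 1 − 20.6/100 = 0.7940.
Photons absorbed: 0.7940 × 3.037×10⁻⁵ = 2.411×10⁻⁵ mol.
Product formed: 0.18 × 2.411×10⁻⁵ = 4.340×10⁻⁶ mol.
Rate: 4.340×10⁻⁶ / 687 s = 6.3×10⁻⁹ mol s⁻¹.

6.3×10⁻⁹ mol s⁻¹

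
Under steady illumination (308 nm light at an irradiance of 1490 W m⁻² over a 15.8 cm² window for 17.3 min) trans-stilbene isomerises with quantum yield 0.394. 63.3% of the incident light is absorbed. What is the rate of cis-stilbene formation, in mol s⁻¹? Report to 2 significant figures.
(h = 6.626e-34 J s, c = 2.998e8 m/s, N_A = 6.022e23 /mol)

Photon energy at 308 nm: hc/λ = (6.626e-34)(2.998e8)/(308e-9) = 6.450e-19 J.
Energy delivered: (1490 W m⁻²)(15.8e-4 m²)(1038 s) = 2444 J.
Photons incident: 2444 / 6.450e-19 = 3.789e21, i.e. 3.789e21/6.022e23 = 0.006292 mol.
Photons absorbed: 0.633 × 0.006292 = 0.003983 mol.
Product formed: 0.394 × 0.003983 = 0.001569 mol.
Rate: 0.001569 / 1038 s = 1.5e-6 mol s⁻¹.

1.5e-6 mol s⁻¹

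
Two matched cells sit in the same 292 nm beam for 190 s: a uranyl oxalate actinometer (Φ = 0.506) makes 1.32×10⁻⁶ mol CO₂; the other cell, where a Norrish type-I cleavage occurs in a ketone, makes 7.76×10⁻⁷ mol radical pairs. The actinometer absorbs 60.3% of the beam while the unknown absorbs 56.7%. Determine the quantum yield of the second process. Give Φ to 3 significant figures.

Photons absorbed by the actinometer: 1.32×10⁻⁶ / 0.506 = 2.609×10⁻⁶ mol.
Incident flux: 2.609×10⁻⁶ / 0.603 = 4.327×10⁻⁶ einstein.
Absorbed by unknown: 0.567 × 4.327×10⁻⁶ = 2.453×10⁻⁶ mol.
Φ(unknown) = 7.76×10⁻⁷ / 2.453×10⁻⁶ = 0.316.

Φ = 0.316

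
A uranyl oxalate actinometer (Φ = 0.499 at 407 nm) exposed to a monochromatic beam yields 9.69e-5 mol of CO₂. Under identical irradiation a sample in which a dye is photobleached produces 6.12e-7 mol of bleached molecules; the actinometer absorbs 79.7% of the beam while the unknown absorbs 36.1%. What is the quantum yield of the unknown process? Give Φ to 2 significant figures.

Photons absorbed by the actinometer: 9.69e-5 / 0.499 = 1.942e-4 mol.
Incident flux: 1.942e-4 / 0.797 = 2.437e-4 einstein.
Absorbed by unknown: 0.361 × 2.437e-4 = 8.798e-5 mol.
Φ(unknown) = 6.12e-7 / 8.798e-5 = 0.0070.

Φ = 0.0070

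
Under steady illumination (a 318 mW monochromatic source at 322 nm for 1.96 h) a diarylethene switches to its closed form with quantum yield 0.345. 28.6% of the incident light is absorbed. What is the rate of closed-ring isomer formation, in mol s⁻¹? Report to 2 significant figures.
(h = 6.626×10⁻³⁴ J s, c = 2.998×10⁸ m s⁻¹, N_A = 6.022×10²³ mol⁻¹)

8.4×10⁻⁸ mol s⁻¹

Photon energy at 322 nm: hc/λ = (6.626×10⁻³⁴)(2.998×10⁸)/(322×10⁻⁹) = 6.169×10⁻¹⁹ J.
Energy delivered: (318 mW)(7056 s) = 2244 J.
Photons incident: 2244 / 6.169×10⁻¹⁹ = 3.638×10²¹, i.e. 3.638×10²¹/6.022×10²³ = 0.006041 mol.
Photons absorbed: 0.286 × 0.006041 = 0.001728 mol.
Product formed: 0.345 × 0.001728 = 5.962×10⁻⁴ mol.
Rate: 5.962×10⁻⁴ / 7056 s = 8.4×10⁻⁸ mol s⁻¹.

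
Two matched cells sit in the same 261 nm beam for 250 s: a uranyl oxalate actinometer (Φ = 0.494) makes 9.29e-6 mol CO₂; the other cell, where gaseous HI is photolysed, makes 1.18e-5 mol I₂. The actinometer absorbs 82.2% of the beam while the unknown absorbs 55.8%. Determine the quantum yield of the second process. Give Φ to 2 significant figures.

Photons absorbed by the actinometer: 9.29e-6 / 0.494 = 1.881e-5 mol.
Incident flux: 1.881e-5 / 0.822 = 2.288e-5 einstein.
Absorbed by unknown: 0.558 × 2.288e-5 = 1.277e-5 mol.
Φ(unknown) = 1.18e-5 / 1.277e-5 = 0.92.

Φ = 0.92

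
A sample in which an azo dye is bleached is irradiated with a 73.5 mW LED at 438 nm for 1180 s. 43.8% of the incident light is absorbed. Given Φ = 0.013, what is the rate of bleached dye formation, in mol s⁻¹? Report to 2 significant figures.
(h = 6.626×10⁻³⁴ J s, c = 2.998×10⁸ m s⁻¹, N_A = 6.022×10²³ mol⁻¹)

Photon energy at 438 nm: hc/λ = (6.626×10⁻³⁴)(2.998×10⁸)/(438×10⁻⁹) = 4.535×10⁻¹⁹ J.
Energy delivered: (73.5 mW)(1180 s) = 86.73 J.
Photons incident: 86.73 / 4.535×10⁻¹⁹ = 1.912×10²⁰, i.e. 1.912×10²⁰/6.022×10²³ = 3.175×10⁻⁴ mol.
Photons absorbed: 0.438 × 3.175×10⁻⁴ = 1.391×10⁻⁴ mol.
Product formed: 0.013 × 1.391×10⁻⁴ = 1.808×10⁻⁶ mol.
Rate: 1.808×10⁻⁶ / 1180 s = 1.5×10⁻⁹ mol s⁻¹.

1.5×10⁻⁹ mol s⁻¹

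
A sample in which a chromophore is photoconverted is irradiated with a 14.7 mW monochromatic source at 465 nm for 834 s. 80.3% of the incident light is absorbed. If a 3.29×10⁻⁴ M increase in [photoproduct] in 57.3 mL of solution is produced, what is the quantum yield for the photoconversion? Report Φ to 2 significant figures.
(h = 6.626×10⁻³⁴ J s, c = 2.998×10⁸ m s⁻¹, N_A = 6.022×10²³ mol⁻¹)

Φ = 0.49

Product: (3.29×10⁻⁴ M)(0.0573 L) = 1.885×10⁻⁵ mol.
Photon energy at 465 nm: hc/λ = (6.626×10⁻³⁴)(2.998×10⁸)/(465×10⁻⁹) = 4.272×10⁻¹⁹ J.
Energy delivered: (14.7 mW)(834 s) = 12.26 J.
Photons incident: 12.26 / 4.272×10⁻¹⁹ = 2.870×10¹⁹, i.e. 2.870×10¹⁹/6.022×10²³ = 4.766×10⁻⁵ mol.
Photons absorbed: 0.803 × 4.766×10⁻⁵ = 3.827×10⁻⁵ mol.
Φ = 1.885×10⁻⁵ mol / 3.827×10⁻⁵ mol photons = 0.49.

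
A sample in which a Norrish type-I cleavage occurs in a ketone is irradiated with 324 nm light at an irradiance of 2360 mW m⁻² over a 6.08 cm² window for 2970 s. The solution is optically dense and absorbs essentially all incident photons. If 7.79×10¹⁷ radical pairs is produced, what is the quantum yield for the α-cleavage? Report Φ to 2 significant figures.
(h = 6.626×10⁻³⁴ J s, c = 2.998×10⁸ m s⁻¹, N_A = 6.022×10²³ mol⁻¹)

Φ = 0.11

Product: 7.79×10¹⁷ / 6.022×10²³ = 1.294×10⁻⁶ mol.
Photon energy at 324 nm: hc/λ = (6.626×10⁻³⁴)(2.998×10⁸)/(324×10⁻⁹) = 6.131×10⁻¹⁹ J.
Energy delivered: (2360 mW m⁻²)(6.08×10⁻⁴ m²)(2970 s) = 4.262 J.
Photons incident: 4.262 / 6.131×10⁻¹⁹ = 6.952×10¹⁸, i.e. 6.952×10¹⁸/6.022×10²³ = 1.154×10⁻⁵ mol.
Φ = 1.294×10⁻⁶ mol / 1.154×10⁻⁵ mol photons = 0.11.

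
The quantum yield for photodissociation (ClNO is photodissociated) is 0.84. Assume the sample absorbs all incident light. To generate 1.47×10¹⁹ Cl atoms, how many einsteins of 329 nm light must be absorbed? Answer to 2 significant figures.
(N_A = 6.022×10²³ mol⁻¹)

Product: 1.47×10¹⁹ / 6.022×10²³ = 2.441×10⁻⁵ mol.
Photons that must be absorbed: 2.441×10⁻⁵ / 0.84 = 2.906×10⁻⁵ mol.

2.9×10⁻⁵ einstein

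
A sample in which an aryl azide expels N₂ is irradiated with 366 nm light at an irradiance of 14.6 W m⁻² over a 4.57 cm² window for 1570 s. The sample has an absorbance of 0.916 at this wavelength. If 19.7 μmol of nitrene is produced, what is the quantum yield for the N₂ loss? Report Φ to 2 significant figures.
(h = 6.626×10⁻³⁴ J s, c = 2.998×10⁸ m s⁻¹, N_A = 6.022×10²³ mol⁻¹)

Product: 19.7 μmol = 1.97×10⁻⁵ mol.
Photon energy at 366 nm: hc/λ = (6.626×10⁻³⁴)(2.998×10⁸)/(366×10⁻⁹) = 5.428×10⁻¹⁹ J.
Energy delivered: (14.6 W m⁻²)(4.57×10⁻⁴ m²)(1570 s) = 10.48 J.
Photons incident: 10.48 / 5.428×10⁻¹⁹ = 1.931×10¹⁹, i.e. 1.931×10¹⁹/6.022×10²³ = 3.207×10⁻⁵ mol.
Fraction absorbed: 1 − 10^(−0.916) = 0.8787.
Photons absorbed: 0.8787 × 3.207×10⁻⁵ = 2.818×10⁻⁵ mol.
Φ = 1.97×10⁻⁵ mol / 2.818×10⁻⁵ mol photons = 0.70.

Φ = 0.70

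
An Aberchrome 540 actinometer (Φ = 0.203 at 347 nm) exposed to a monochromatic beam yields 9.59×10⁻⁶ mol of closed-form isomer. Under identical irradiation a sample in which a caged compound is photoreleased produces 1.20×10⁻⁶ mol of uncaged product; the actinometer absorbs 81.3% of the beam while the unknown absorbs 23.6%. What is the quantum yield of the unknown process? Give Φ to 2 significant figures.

Photons absorbed by the actinometer: 9.59×10⁻⁶ / 0.203 = 4.724×10⁻⁵ mol.
Incident flux: 4.724×10⁻⁵ / 0.813 = 5.811×10⁻⁵ einstein.
Absorbed by unknown: 0.236 × 5.811×10⁻⁵ = 1.371×10⁻⁵ mol.
Φ(unknown) = 1.20×10⁻⁶ / 1.371×10⁻⁵ = 0.088.

Φ = 0.088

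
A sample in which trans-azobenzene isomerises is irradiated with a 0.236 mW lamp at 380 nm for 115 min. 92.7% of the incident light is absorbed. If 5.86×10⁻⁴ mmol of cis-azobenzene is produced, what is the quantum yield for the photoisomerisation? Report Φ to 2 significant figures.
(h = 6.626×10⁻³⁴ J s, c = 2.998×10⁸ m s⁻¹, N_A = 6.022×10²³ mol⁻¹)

Φ = 0.12

Product: 5.86×10⁻⁴ mmol = 5.86×10⁻⁷ mol.
Photon energy at 380 nm: hc/λ = (6.626×10⁻³⁴)(2.998×10⁸)/(380×10⁻⁹) = 5.228×10⁻¹⁹ J.
Energy delivered: (0.236 mW)(6900 s) = 1.628 J.
Photons incident: 1.628 / 5.228×10⁻¹⁹ = 3.114×10¹⁸, i.e. 3.114×10¹⁸/6.022×10²³ = 5.171×10⁻⁶ mol.
Photons absorbed: 0.927 × 5.171×10⁻⁶ = 4.794×10⁻⁶ mol.
Φ = 5.86×10⁻⁷ mol / 4.794×10⁻⁶ mol photons = 0.12.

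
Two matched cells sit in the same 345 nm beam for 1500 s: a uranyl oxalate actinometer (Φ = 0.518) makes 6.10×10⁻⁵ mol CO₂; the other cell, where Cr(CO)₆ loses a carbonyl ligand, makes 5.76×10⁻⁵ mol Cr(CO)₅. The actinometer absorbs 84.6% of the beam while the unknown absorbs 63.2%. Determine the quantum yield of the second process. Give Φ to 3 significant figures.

Φ = 0.655

Photons absorbed by the actinometer: 6.10×10⁻⁵ / 0.518 = 1.178×10⁻⁴ mol.
Incident flux: 1.178×10⁻⁴ / 0.846 = 1.392×10⁻⁴ einstein.
Absorbed by unknown: 0.632 × 1.392×10⁻⁴ = 8.797×10⁻⁵ mol.
Φ(unknown) = 5.76×10⁻⁵ / 8.797×10⁻⁵ = 0.655.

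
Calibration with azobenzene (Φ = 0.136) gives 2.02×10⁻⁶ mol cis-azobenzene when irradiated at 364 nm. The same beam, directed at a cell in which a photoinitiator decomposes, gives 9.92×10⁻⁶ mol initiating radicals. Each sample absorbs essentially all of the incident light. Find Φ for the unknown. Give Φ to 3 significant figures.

Photons absorbed by the actinometer: 2.02×10⁻⁶ / 0.136 = 1.485×10⁻⁵ mol.
Φ(unknown) = 9.92×10⁻⁶ / 1.485×10⁻⁵ = 0.668.

Φ = 0.668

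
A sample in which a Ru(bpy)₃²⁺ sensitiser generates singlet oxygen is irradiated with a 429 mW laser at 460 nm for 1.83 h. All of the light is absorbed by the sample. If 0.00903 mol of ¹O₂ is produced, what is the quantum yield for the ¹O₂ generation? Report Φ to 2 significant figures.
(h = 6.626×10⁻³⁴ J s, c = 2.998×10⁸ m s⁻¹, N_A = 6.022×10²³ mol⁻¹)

Photon energy at 460 nm: hc/λ = (6.626×10⁻³⁴)(2.998×10⁸)/(460×10⁻⁹) = 4.318×10⁻¹⁹ J.
Energy delivered: (429 mW)(6588 s) = 2826 J.
Photons incident: 2826 / 4.318×10⁻¹⁹ = 6.545×10²¹, i.e. 6.545×10²¹/6.022×10²³ = 0.01087 mol.
Φ = 0.00903 mol / 0.01087 mol photons = 0.83.

Φ = 0.83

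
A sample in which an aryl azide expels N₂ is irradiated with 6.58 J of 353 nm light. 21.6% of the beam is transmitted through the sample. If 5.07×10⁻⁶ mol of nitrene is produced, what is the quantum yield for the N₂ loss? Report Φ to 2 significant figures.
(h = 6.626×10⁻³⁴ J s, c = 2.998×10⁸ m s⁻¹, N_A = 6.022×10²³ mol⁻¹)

Photon energy at 353 nm: hc/λ = (6.626×10⁻³⁴)(2.998×10⁸)/(353×10⁻⁹) = 5.627×10⁻¹⁹ J.
Photons incident: 6.58 / 5.627×10⁻¹⁹ = 1.169×10¹⁹, i.e. 1.169×10¹⁹/6.022×10²³ = 1.941×10⁻⁵ mol.
Fraction absorbed: 1 − 21.6/100 = 0.7840.
Photons absorbed: 0.7840 × 1.941×10⁻⁵ = 1.522×10⁻⁵ mol.
Φ = 5.07×10⁻⁶ mol / 1.522×10⁻⁵ mol photons = 0.33.

Φ = 0.33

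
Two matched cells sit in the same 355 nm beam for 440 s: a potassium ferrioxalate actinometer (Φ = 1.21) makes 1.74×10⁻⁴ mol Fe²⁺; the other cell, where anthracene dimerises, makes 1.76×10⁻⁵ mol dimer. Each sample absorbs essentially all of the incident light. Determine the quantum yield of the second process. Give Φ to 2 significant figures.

Photons absorbed by the actinometer: 1.74×10⁻⁴ / 1.21 = 1.438×10⁻⁴ mol.
Φ(unknown) = 1.76×10⁻⁵ / 1.438×10⁻⁴ = 0.12.

Φ = 0.12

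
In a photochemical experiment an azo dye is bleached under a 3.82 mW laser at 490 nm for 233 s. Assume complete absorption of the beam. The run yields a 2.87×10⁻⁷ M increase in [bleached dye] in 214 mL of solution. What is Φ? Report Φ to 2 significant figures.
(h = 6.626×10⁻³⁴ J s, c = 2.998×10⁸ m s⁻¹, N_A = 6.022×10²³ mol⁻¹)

Product: (2.87×10⁻⁷ M)(0.214 L) = 6.142×10⁻⁸ mol.
Photon energy at 490 nm: hc/λ = (6.626×10⁻³⁴)(2.998×10⁸)/(490×10⁻⁹) = 4.054×10⁻¹⁹ J.
Energy delivered: (3.82 mW)(233 s) = 0.8901 J.
Photons incident: 0.8901 / 4.054×10⁻¹⁹ = 2.196×10¹⁸, i.e. 2.196×10¹⁸/6.022×10²³ = 3.647×10⁻⁶ mol.
Φ = 6.142×10⁻⁸ mol / 3.647×10⁻⁶ mol photons = 0.017.

Φ = 0.017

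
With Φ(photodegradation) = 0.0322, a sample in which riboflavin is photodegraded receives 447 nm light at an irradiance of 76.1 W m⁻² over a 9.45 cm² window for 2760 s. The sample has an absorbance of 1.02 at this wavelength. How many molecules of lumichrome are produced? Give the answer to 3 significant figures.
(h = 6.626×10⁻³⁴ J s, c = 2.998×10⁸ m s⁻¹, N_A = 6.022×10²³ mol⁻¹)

Photon energy at 447 nm: hc/λ = (6.626×10⁻³⁴)(2.998×10⁸)/(447×10⁻⁹) = 4.444×10⁻¹⁹ J.
Energy delivered: (76.1 W m⁻²)(9.45×10⁻⁴ m²)(2760 s) = 198.5 J.
Photons incident: 198.5 / 4.444×10⁻¹⁹ = 4.467×10²⁰, i.e. 4.467×10²⁰/6.022×10²³ = 7.418×10⁻⁴ mol.
Fraction absorbed: 1 − 10^(−1.02) = 0.9045.
Photons absorbed: 0.9045 × 7.418×10⁻⁴ = 6.710×10⁻⁴ mol.
Product: Φ × n_abs = 0.0322 × 6.710×10⁻⁴ = 2.161×10⁻⁵ mol.
As a count: 2.161×10⁻⁵ × 6.022×10²³ = 1.30×10¹⁹.

1.30×10¹⁹ molecules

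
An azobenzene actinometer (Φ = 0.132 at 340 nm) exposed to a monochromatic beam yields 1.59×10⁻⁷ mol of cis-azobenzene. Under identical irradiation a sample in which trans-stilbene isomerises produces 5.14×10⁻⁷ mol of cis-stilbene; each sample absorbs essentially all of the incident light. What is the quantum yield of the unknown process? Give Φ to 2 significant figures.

Φ = 0.43

Photons absorbed by the actinometer: 1.59×10⁻⁷ / 0.132 = 1.205×10⁻⁶ mol.
Φ(unknown) = 5.14×10⁻⁷ / 1.205×10⁻⁶ = 0.43.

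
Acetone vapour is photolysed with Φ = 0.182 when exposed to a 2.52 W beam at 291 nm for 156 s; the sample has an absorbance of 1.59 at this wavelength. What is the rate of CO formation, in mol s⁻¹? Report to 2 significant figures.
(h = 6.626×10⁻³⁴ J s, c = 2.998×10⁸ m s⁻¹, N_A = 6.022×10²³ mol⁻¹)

Photon energy at 291 nm: hc/λ = (6.626×10⁻³⁴)(2.998×10⁸)/(291×10⁻⁹) = 6.826×10⁻¹⁹ J.
Energy delivered: (2.52 W)(156 s) = 393.1 J.
Photons incident: 393.1 / 6.826×10⁻¹⁹ = 5.759×10²⁰, i.e. 5.759×10²⁰/6.022×10²³ = 9.563×10⁻⁴ mol.
Fraction absorbed: 1 − 10^(−1.59) = 0.9743.
Photons absorbed: 0.9743 × 9.563×10⁻⁴ = 9.317×10⁻⁴ mol.
Product formed: 0.182 × 9.317×10⁻⁴ = 1.696×10⁻⁴ mol.
Rate: 1.696×10⁻⁴ / 156 s = 1.1×10⁻⁶ mol s⁻¹.

1.1×10⁻⁶ mol s⁻¹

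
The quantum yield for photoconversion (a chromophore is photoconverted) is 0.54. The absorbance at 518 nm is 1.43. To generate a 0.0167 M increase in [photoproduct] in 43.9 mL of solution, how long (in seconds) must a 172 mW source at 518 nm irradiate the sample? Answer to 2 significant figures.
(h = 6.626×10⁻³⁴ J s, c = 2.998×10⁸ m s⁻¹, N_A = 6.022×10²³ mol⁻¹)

Product: (0.0167 M)(0.0439 L) = 7.331×10⁻⁴ mol.
Photons that must be absorbed: 7.331×10⁻⁴ / 0.54 = 0.001358 mol.
Fraction absorbed: 1 − 10^(−1.43) = 0.9628.
Incident photons needed: 0.001358 / 0.9628 = 0.001410 mol.
Photon energy: hc/λ = 3.835×10⁻¹⁹ J; per mole, 2.309×10⁵ J mol⁻¹.
Energy required: 0.001410 × 2.309×10⁵ = 325.6 J.
Time: 325.6 J / 0.172 W = 1900 s.

t ≈ 1900 s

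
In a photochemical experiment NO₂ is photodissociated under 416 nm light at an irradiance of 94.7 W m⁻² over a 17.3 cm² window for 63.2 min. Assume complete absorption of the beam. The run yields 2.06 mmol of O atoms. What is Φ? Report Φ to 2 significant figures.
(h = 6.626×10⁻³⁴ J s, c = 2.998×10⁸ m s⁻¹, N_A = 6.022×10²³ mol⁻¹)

Φ = 0.95

Product: 2.06 mmol = 0.00206 mol.
Photon energy at 416 nm: hc/λ = (6.626×10⁻³⁴)(2.998×10⁸)/(416×10⁻⁹) = 4.775×10⁻¹⁹ J.
Energy delivered: (94.7 W m⁻²)(17.3×10⁻⁴ m²)(3792 s) = 621.2 J.
Photons incident: 621.2 / 4.775×10⁻¹⁹ = 1.301×10²¹, i.e. 1.301×10²¹/6.022×10²³ = 0.002160 mol.
Φ = 0.00206 mol / 0.002160 mol photons = 0.95.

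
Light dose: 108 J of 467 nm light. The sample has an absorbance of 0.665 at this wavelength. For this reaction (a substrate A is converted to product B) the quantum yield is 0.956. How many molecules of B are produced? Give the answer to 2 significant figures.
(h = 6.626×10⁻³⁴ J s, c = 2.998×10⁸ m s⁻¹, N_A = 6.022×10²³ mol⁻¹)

1.9×10²⁰ molecules

Photon energy at 467 nm: hc/λ = (6.626×10⁻³⁴)(2.998×10⁸)/(467×10⁻⁹) = 4.254×10⁻¹⁹ J.
Photons incident: 108 / 4.254×10⁻¹⁹ = 2.539×10²⁰, i.e. 2.539×10²⁰/6.022×10²³ = 4.216×10⁻⁴ mol.
Fraction absorbed: 1 − 10^(−0.665) = 0.7837.
Photons absorbed: 0.7837 × 4.216×10⁻⁴ = 3.304×10⁻⁴ mol.
Product: Φ × n_abs = 0.956 × 3.304×10⁻⁴ = 3.159×10⁻⁴ mol.
As a count: 3.159×10⁻⁴ × 6.022×10²³ = 1.9×10²⁰.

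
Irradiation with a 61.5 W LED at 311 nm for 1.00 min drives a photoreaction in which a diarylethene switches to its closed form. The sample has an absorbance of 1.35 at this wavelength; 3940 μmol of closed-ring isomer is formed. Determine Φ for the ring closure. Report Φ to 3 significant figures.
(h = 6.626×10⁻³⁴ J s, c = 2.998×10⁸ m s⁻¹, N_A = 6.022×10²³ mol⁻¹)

Φ = 0.430

Product: 3940 μmol = 0.00394 mol.
Photon energy at 311 nm: hc/λ = (6.626×10⁻³⁴)(2.998×10⁸)/(311×10⁻⁹) = 6.387×10⁻¹⁹ J.
Energy delivered: (61.5 W)(60 s) = 3690 J.
Photons incident: 3690 / 6.387×10⁻¹⁹ = 5.777×10²¹, i.e. 5.777×10²¹/6.022×10²³ = 0.009593 mol.
Fraction absorbed: 1 − 10^(−1.35) = 0.9553.
Photons absorbed: 0.9553 × 0.009593 = 0.009164 mol.
Φ = 0.00394 mol / 0.009164 mol photons = 0.430.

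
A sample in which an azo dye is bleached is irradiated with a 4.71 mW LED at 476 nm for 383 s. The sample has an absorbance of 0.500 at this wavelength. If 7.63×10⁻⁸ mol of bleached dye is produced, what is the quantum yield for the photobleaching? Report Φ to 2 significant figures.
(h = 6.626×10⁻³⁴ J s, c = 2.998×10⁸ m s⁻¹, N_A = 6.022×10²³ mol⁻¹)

Photon energy at 476 nm: hc/λ = (6.626×10⁻³⁴)(2.998×10⁸)/(476×10⁻⁹) = 4.173×10⁻¹⁹ J.
Energy delivered: (4.71 mW)(383 s) = 1.804 J.
Photons incident: 1.804 / 4.173×10⁻¹⁹ = 4.323×10¹⁸, i.e. 4.323×10¹⁸/6.022×10²³ = 7.179×10⁻⁶ mol.
Fraction absorbed: 1 − 10^(−0.500) = 0.6838.
Photons absorbed: 0.6838 × 7.179×10⁻⁶ = 4.909×10⁻⁶ mol.
Φ = 7.63×10⁻⁸ mol / 4.909×10⁻⁶ mol photons = 0.016.

Φ = 0.016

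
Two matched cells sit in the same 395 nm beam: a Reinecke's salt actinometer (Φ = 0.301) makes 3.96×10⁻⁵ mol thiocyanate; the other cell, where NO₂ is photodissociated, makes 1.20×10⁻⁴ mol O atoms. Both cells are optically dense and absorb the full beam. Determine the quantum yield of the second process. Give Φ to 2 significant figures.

Φ = 0.91

Photons absorbed by the actinometer: 3.96×10⁻⁵ / 0.301 = 1.316×10⁻⁴ mol.
Φ(unknown) = 1.20×10⁻⁴ / 1.316×10⁻⁴ = 0.91.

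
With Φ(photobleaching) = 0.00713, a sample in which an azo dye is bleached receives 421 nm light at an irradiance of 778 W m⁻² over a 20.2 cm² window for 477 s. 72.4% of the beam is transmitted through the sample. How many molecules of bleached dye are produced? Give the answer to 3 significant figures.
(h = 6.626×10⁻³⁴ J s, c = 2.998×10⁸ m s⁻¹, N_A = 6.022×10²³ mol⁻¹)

3.13×10¹⁸ molecules

Photon energy at 421 nm: hc/λ = (6.626×10⁻³⁴)(2.998×10⁸)/(421×10⁻⁹) = 4.718×10⁻¹⁹ J.
Energy delivered: (778 W m⁻²)(20.2×10⁻⁴ m²)(477 s) = 749.6 J.
Photons incident: 749.6 / 4.718×10⁻¹⁹ = 1.589×10²¹, i.e. 1.589×10²¹/6.022×10²³ = 0.002639 mol.
Fraction absorbed: 1 − 72.4/100 = 0.2760.
Photons absorbed: 0.2760 × 0.002639 = 7.284×10⁻⁴ mol.
Product: Φ × n_abs = 0.00713 × 7.284×10⁻⁴ = 5.193×10⁻⁶ mol.
As a count: 5.193×10⁻⁶ × 6.022×10²³ = 3.13×10¹⁸.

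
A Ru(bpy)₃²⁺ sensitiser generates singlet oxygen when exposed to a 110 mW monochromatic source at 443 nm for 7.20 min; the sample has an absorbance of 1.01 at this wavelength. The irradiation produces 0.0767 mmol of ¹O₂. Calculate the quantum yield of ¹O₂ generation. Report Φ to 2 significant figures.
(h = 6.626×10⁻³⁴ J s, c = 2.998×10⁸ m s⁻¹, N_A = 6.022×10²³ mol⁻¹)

Product: 0.0767 mmol = 7.67×10⁻⁵ mol.
Photon energy at 443 nm: hc/λ = (6.626×10⁻³⁴)(2.998×10⁸)/(443×10⁻⁹) = 4.484×10⁻¹⁹ J.
Energy delivered: (110 mW)(432 s) = 47.52 J.
Photons incident: 47.52 / 4.484×10⁻¹⁹ = 1.060×10²⁰, i.e. 1.060×10²⁰/6.022×10²³ = 1.760×10⁻⁴ mol.
Fraction absorbed: 1 − 10^(−1.01) = 0.9023.
Photons absorbed: 0.9023 × 1.760×10⁻⁴ = 1.588×10⁻⁴ mol.
Φ = 7.67×10⁻⁵ mol / 1.588×10⁻⁴ mol photons = 0.48.

Φ = 0.48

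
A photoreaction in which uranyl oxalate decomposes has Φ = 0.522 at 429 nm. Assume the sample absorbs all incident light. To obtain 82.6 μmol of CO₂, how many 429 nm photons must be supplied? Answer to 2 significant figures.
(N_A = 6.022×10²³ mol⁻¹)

Product: 82.6 μmol = 8.26×10⁻⁵ mol.
Photons that must be absorbed: 8.26×10⁻⁵ / 0.522 = 1.582×10⁻⁴ mol.
Photon count: 1.582×10⁻⁴ × 6.022×10²³ = 9.5×10¹⁹.

9.5×10¹⁹ photons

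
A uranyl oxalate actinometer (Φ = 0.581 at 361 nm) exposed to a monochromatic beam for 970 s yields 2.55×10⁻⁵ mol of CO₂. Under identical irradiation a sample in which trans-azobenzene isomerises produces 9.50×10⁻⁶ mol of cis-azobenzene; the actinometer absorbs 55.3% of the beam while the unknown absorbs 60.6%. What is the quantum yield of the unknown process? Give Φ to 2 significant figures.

Photons absorbed by the actinometer: 2.55×10⁻⁵ / 0.581 = 4.389×10⁻⁵ mol.
Incident flux: 4.389×10⁻⁵ / 0.553 = 7.937×10⁻⁵ einstein.
Absorbed by unknown: 0.606 × 7.937×10⁻⁵ = 4.810×10⁻⁵ mol.
Φ(unknown) = 9.50×10⁻⁶ / 4.810×10⁻⁵ = 0.20.

Φ = 0.20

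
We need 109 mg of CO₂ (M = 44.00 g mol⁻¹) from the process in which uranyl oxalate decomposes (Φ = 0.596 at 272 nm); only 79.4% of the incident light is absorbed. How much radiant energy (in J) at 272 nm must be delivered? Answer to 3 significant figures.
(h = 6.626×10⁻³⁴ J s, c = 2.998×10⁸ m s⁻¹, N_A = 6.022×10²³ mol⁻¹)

Product: 109 mg / 44.00 g mol⁻¹ = 0.002477 mol.
Photons that must be absorbed: 0.002477 / 0.596 = 0.004156 mol.
Incident photons needed: 0.004156 / 0.794 = 0.005234 mol.
Photon energy: hc/λ = 7.303×10⁻¹⁹ J; per mole, 4.398×10⁵ J mol⁻¹.
Energy required: 0.005234 × 4.398×10⁵ = 2300 J.

2300 J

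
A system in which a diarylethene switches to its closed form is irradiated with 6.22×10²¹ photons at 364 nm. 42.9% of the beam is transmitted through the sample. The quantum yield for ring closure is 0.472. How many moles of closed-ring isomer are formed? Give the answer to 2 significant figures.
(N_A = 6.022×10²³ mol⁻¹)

0.0028 mol

Moles of photons: 6.22×10²¹ / 6.022×10²³ = 0.01033 mol.
Fraction absorbed: 1 − 42.9/100 = 0.5710.
Photons absorbed: 0.5710 × 0.01033 = 0.005898 mol.
Product: Φ × n_abs = 0.472 × 0.005898 = 0.002784 mol.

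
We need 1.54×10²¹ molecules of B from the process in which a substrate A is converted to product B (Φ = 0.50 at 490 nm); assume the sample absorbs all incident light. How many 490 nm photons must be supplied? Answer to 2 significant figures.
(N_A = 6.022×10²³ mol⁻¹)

3.1×10²¹ photons

Product: 1.54×10²¹ / 6.022×10²³ = 0.002557 mol.
Photons that must be absorbed: 0.002557 / 0.50 = 0.005114 mol.
Photon count: 0.005114 × 6.022×10²³ = 3.1×10²¹.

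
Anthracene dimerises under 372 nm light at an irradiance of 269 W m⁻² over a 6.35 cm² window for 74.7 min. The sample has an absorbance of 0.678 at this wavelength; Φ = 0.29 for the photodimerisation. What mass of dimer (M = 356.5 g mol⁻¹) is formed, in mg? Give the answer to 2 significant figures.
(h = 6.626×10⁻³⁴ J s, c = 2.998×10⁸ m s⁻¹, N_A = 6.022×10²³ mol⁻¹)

190 mg

Photon energy at 372 nm: hc/λ = (6.626×10⁻³⁴)(2.998×10⁸)/(372×10⁻⁹) = 5.340×10⁻¹⁹ J.
Energy delivered: (269 W m⁻²)(6.35×10⁻⁴ m²)(4482 s) = 765.6 J.
Photons incident: 765.6 / 5.340×10⁻¹⁹ = 1.434×10²¹, i.e. 1.434×10²¹/6.022×10²³ = 0.002381 mol.
Fraction absorbed: 1 − 10^(−0.678) = 0.7901.
Photons absorbed: 0.7901 × 0.002381 = 0.001881 mol.
Product: Φ × n_abs = 0.29 × 0.001881 = 5.455×10⁻⁴ mol.
Mass: 5.455×10⁻⁴ × 356.5 = 0.1945 g = 190 mg.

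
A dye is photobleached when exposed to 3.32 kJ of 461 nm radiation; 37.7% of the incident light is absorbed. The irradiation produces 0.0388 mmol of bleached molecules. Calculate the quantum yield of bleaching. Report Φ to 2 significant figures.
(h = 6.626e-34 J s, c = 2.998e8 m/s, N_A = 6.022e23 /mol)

Φ = 0.0080

Product: 0.0388 mmol = 3.88e-5 mol.
Photon energy at 461 nm: hc/λ = (6.626e-34)(2.998e8)/(461e-9) = 4.309e-19 J.
Incident energy: 3.32 kJ = 3320 J.
Photons incident: 3320 / 4.309e-19 = 7.705e21, i.e. 7.705e21/6.022e23 = 0.01279 mol.
Photons absorbed: 0.377 × 0.01279 = 0.004822 mol.
Φ = 3.88e-5 mol / 0.004822 mol photons = 0.0080.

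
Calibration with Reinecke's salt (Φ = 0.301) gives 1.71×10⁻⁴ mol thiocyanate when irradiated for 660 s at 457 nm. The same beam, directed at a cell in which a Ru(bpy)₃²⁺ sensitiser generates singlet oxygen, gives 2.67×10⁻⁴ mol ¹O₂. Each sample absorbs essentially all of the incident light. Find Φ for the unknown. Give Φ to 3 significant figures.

Photons absorbed by the actinometer: 1.71×10⁻⁴ / 0.301 = 5.681×10⁻⁴ mol.
Φ(unknown) = 2.67×10⁻⁴ / 5.681×10⁻⁴ = 0.470.

Φ = 0.470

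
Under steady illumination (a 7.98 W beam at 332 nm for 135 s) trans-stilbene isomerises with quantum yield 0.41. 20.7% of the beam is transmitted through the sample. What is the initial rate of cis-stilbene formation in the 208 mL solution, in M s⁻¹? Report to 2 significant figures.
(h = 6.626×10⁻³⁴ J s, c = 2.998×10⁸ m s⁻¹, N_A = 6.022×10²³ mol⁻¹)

Photon energy at 332 nm: hc/λ = (6.626×10⁻³⁴)(2.998×10⁸)/(332×10⁻⁹) = 5.983×10⁻¹⁹ J.
Energy delivered: (7.98 W)(135 s) = 1077 J.
Photons incident: 1077 / 5.983×10⁻¹⁹ = 1.800×10²¹, i.e. 1.800×10²¹/6.022×10²³ = 0.002989 mol.
Fraction absorbed: 1 − 20.7/100 = 0.7930.
Photons absorbed: 0.7930 × 0.002989 = 0.002370 mol.
Product formed: 0.41 × 0.002370 = 9.717×10⁻⁴ mol.
Rate: 9.717×10⁻⁴ mol / (135 s × 0.208 L) = 3.5×10⁻⁵ M s⁻¹.

3.5×10⁻⁵ M s⁻¹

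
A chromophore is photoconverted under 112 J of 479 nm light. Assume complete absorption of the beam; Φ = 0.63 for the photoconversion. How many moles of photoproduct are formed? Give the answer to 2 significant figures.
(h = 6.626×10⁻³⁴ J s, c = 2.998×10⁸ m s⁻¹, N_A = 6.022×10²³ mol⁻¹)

2.8×10⁻⁴ mol

Photon energy at 479 nm: hc/λ = (6.626×10⁻³⁴)(2.998×10⁸)/(479×10⁻⁹) = 4.147×10⁻¹⁹ J.
Photons incident: 112 / 4.147×10⁻¹⁹ = 2.701×10²⁰, i.e. 2.701×10²⁰/6.022×10²³ = 4.485×10⁻⁴ mol.
Product: Φ × n_abs = 0.63 × 4.485×10⁻⁴ = 2.826×10⁻⁴ mol.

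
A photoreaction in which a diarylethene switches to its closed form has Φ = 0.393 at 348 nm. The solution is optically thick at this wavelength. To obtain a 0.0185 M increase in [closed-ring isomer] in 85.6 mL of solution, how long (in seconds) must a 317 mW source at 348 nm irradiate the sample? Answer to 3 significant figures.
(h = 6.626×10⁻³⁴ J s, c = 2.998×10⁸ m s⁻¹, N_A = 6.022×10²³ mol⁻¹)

Product: (0.0185 M)(0.0856 L) = 0.001584 mol.
Photons that must be absorbed: 0.001584 / 0.393 = 0.004031 mol.
Photon energy: hc/λ = 5.708×10⁻¹⁹ J; per mole, 3.437×10⁵ J mol⁻¹.
Energy required: 0.004031 × 3.437×10⁵ = 1385 J.
Time: 1385 J / 0.317 W = 4370 s.

t ≈ 4370 s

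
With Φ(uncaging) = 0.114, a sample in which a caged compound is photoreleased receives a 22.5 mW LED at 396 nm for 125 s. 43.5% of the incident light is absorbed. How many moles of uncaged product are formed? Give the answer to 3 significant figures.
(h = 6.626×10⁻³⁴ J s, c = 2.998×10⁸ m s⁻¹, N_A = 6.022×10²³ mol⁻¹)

Photon energy at 396 nm: hc/λ = (6.626×10⁻³⁴)(2.998×10⁸)/(396×10⁻⁹) = 5.016×10⁻¹⁹ J.
Energy delivered: (22.5 mW)(125 s) = 2.813 J.
Photons incident: 2.813 / 5.016×10⁻¹⁹ = 5.608×10¹⁸, i.e. 5.608×10¹⁸/6.022×10²³ = 9.313×10⁻⁶ mol.
Photons absorbed: 0.435 × 9.313×10⁻⁶ = 4.051×10⁻⁶ mol.
Product: Φ × n_abs = 0.114 × 4.051×10⁻⁶ = 4.618×10⁻⁷ mol.

4.62×10⁻⁷ mol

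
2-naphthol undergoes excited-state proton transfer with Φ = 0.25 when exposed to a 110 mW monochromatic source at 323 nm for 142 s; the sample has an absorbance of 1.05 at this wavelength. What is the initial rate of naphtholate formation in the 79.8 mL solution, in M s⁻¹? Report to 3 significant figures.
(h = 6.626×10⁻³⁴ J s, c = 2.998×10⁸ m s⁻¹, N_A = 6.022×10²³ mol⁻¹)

8.48×10⁻⁷ M s⁻¹

Photon energy at 323 nm: hc/λ = (6.626×10⁻³⁴)(2.998×10⁸)/(323×10⁻⁹) = 6.150×10⁻¹⁹ J.
Energy delivered: (110 mW)(142 s) = 15.62 J.
Photons incident: 15.62 / 6.150×10⁻¹⁹ = 2.540×10¹⁹, i.e. 2.540×10¹⁹/6.022×10²³ = 4.218×10⁻⁵ mol.
Fraction absorbed: 1 − 10^(−1.05) = 0.9109.
Photons absorbed: 0.9109 × 4.218×10⁻⁵ = 3.842×10⁻⁵ mol.
Product formed: 0.25 × 3.842×10⁻⁵ = 9.605×10⁻⁶ mol.
Rate: 9.605×10⁻⁶ mol / (142 s × 0.0798 L) = 8.48×10⁻⁷ M s⁻¹.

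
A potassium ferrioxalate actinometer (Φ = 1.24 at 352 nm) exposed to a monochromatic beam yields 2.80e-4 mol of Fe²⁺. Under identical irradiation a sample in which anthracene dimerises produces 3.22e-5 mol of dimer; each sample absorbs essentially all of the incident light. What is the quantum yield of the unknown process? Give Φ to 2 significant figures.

Φ = 0.14

Photons absorbed by the actinometer: 2.80e-4 / 1.24 = 2.258e-4 mol.
Φ(unknown) = 3.22e-5 / 2.258e-4 = 0.14.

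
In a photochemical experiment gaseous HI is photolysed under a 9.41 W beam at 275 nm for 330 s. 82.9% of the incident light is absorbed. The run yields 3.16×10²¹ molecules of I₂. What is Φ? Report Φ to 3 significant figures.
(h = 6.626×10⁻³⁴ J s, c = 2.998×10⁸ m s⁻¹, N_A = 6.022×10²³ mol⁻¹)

Φ = 0.887

Product: 3.16×10²¹ / 6.022×10²³ = 0.005247 mol.
Photon energy at 275 nm: hc/λ = (6.626×10⁻³⁴)(2.998×10⁸)/(275×10⁻⁹) = 7.224×10⁻¹⁹ J.
Energy delivered: (9.41 W)(330 s) = 3105 J.
Photons incident: 3105 / 7.224×10⁻¹⁹ = 4.298×10²¹, i.e. 4.298×10²¹/6.022×10²³ = 0.007137 mol.
Photons absorbed: 0.829 × 0.007137 = 0.005917 mol.
Φ = 0.005247 mol / 0.005917 mol photons = 0.887.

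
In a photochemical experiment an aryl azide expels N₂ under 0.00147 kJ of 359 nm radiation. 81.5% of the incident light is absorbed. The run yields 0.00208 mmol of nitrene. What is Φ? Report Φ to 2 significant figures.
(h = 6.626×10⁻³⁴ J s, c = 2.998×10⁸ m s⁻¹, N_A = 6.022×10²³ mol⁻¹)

Φ = 0.58

Product: 0.00208 mmol = 2.08×10⁻⁶ mol.
Photon energy at 359 nm: hc/λ = (6.626×10⁻³⁴)(2.998×10⁸)/(359×10⁻⁹) = 5.533×10⁻¹⁹ J.
Incident energy: 0.00147 kJ = 1.47 J.
Photons incident: 1.47 / 5.533×10⁻¹⁹ = 2.657×10¹⁸, i.e. 2.657×10¹⁸/6.022×10²³ = 4.412×10⁻⁶ mol.
Photons absorbed: 0.815 × 4.412×10⁻⁶ = 3.596×10⁻⁶ mol.
Φ = 2.08×10⁻⁶ mol / 3.596×10⁻⁶ mol photons = 0.58.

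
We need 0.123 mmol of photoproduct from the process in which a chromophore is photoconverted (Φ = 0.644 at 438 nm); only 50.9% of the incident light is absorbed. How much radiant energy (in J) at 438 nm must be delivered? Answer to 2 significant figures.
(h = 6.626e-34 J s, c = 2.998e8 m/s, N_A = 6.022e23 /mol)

100 J

Product: 0.123 mmol = 1.23e-4 mol.
Photons that must be absorbed: 1.23e-4 / 0.644 = 1.910e-4 mol.
Incident photons needed: 1.910e-4 / 0.509 = 3.752e-4 mol.
Photon energy: hc/λ = 4.535e-19 J; per mole, 2.731e5 J mol⁻¹.
Energy required: 3.752e-4 × 2.731e5 = 100 J.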